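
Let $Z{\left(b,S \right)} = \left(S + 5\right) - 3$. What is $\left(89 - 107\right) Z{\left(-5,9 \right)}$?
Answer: $-198$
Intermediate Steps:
$Z{\left(b,S \right)} = 2 + S$ ($Z{\left(b,S \right)} = \left(5 + S\right) - 3 = 2 + S$)
$\left(89 - 107\right) Z{\left(-5,9 \right)} = \left(89 - 107\right) \left(2 + 9\right) = \left(-18\right) 11 = -198$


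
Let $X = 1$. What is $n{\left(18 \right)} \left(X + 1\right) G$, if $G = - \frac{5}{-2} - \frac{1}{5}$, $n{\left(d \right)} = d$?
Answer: $\frac{414}{5} \approx 82.8$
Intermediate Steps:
$G = \frac{23}{10}$ ($G = \left(-5\right) \left(- \frac{1}{2}\right) - \frac{1}{5} = \frac{5}{2} - \frac{1}{5} = \frac{23}{10} \approx 2.3$)
$n{\left(18 \right)} \left(X + 1\right) G = 18 \left(1 + 1\right) \frac{23}{10} = 18 \cdot 2 \cdot \frac{23}{10} = 18 \cdot \frac{23}{5} = \frac{414}{5}$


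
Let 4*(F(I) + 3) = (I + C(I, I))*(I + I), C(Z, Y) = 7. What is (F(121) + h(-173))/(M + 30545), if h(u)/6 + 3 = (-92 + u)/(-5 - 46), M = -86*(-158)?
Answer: 131821/750261 ≈ 0.17570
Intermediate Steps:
M = 13588
h(u) = -122/17 - 2*u/17 (h(u) = -18 + 6*((-92 + u)/(-5 - 46)) = -18 + 6*((-92 + u)/(-51)) = -18 + 6*((-92 + u)*(-1/51)) = -18 + 6*(92/51 - u/51) = -18 + (184/17 - 2*u/17) = -122/17 - 2*u/17)
F(I) = -3 + I*(7 + I)/2 (F(I) = -3 + ((I + 7)*(I + I))/4 = -3 + ((7 + I)*(2*I))/4 = -3 + (2*I*(7 + I))/4 = -3 + I*(7 + I)/2)
(F(121) + h(-173))/(M + 30545) = ((-3 + (½)*121² + (7/2)*121) + (-122/17 - 2/17*(-173)))/(13588 + 30545) = ((-3 + (½)*14641 + 847/2) + (-122/17 + 346/17))/44133 = ((-3 + 14641/2 + 847/2) + 224/17)*(1/44133) = (7741 + 224/17)*(1/44133) = (131821/17)*(1/44133) = 131821/750261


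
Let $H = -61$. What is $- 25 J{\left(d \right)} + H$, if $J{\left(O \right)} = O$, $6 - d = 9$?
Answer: $14$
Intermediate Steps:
$d = -3$ ($d = 6 - 9 = -3$)
$- 25 J{\left(d \right)} + H = \left(-25\right) \left(-3\right) - 61 = 75 - 61 = 14$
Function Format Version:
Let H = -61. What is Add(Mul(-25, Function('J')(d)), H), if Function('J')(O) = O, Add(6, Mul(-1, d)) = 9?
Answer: 14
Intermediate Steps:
d = -3 (d = Add(6, Mul(-1, 9)) = Add(6, -9) = -3)
Add(Mul(-25, Function('J')(d)), H) = Add(Mul(-25, -3), -61) = Add(75, -61) = 14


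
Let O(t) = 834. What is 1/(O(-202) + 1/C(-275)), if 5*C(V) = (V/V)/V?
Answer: -1/541 ≈ -0.0018484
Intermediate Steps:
C(V) = 1/(5*V) (C(V) = ((V/V)/V)/5 = (1/V)/5 = 1/(5*V))
1/(O(-202) + 1/C(-275)) = 1/(834 + 1/((⅕)/(-275))) = 1/(834 + 1/((⅕)*(-1/275))) = 1/(834 + 1/(-1/1375)) = 1/(834 - 1375) = 1/(-541) = -1/541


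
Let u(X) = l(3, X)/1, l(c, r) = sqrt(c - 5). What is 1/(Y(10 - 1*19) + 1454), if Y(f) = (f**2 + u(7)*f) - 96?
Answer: 1439/2070883 + 9*I*sqrt(2)/2070883 ≈ 0.00069487 + 6.1461e-6*I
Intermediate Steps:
l(c, r) = sqrt(-5 + c)
u(X) = I*sqrt(2) (u(X) = sqrt(-5 + 3)/1 = sqrt(-2)*1 = (I*sqrt(2))*1 = I*sqrt(2))
Y(f) = -96 + f**2 + I*f*sqrt(2) (Y(f) = (f**2 + (I*sqrt(2))*f) - 96 = (f**2 + I*f*sqrt(2)) - 96 = -96 + f**2 + I*f*sqrt(2))
1/(Y(10 - 1*19) + 1454) = 1/((-96 + (10 - 1*19)**2 + I*(10 - 1*19)*sqrt(2)) + 1454) = 1/((-96 + (10 - 19)**2 + I*(10 - 19)*sqrt(2)) + 1454) = 1/((-96 + (-9)**2 + I*(-9)*sqrt(2)) + 1454) = 1/((-96 + 81 - 9*I*sqrt(2)) + 1454) = 1/((-15 - 9*I*sqrt(2)) + 1454) = 1/(1439 - 9*I*sqrt(2))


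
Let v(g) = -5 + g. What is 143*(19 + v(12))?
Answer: 3718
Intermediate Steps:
143*(19 + v(12)) = 143*(19 + (-5 + 12)) = 143*(19 + 7) = 143*26 = 3718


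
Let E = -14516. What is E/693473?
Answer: -14516/693473 ≈ -0.020932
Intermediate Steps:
E/693473 = -14516/693473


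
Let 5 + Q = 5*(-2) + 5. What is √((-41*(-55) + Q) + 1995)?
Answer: 4*√265 ≈ 65.115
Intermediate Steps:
Q = -10 (Q = -5 + (5*(-2) + 5) = -5 + (-10 + 5) = -5 - 5 = -10)
√((-41*(-55) + Q) + 1995) = √((-41*(-55) - 10) + 1995) = √((2255 - 10) + 1995) = √(2245 + 1995) = √4240 = 4*√265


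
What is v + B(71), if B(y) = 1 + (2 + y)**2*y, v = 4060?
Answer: 382420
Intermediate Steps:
B(y) = 1 + y*(2 + y)**2
v + B(71) = 4060 + (1 + 71*(2 + 71)**2) = 4060 + (1 + 71*73**2) = 4060 + (1 + 71*5329) = 4060 + (1 + 378359) = 4060 + 378360 = 382420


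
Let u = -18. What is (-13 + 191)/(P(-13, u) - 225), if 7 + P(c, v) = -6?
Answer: -89/119 ≈ -0.74790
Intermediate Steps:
P(c, v) = -13 (P(c, v) = -7 - 6 = -13)
(-13 + 191)/(P(-13, u) - 225) = (-13 + 191)/(-13 - 225) = 178/(-238) = 178*(-1/238) = -89/119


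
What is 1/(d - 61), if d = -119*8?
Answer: -1/1013 ≈ -0.00098717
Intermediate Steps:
d = -952
1/(d - 61) = 1/(-952 - 61) = 1/(-1013) = -1/1013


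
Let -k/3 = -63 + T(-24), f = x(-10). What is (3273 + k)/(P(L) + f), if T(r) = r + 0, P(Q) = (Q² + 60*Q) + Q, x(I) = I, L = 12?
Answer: 1767/433 ≈ 4.0808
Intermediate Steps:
f = -10
P(Q) = Q² + 61*Q
T(r) = r
k = 261 (k = -3*(-63 - 24) = -3*(-87) = 261)
(3273 + k)/(P(L) + f) = (3273 + 261)/(12*(61 + 12) - 10) = 3534/(12*73 - 10) = 3534/(876 - 10) = 3534/866 = 3534*(1/866) = 1767/433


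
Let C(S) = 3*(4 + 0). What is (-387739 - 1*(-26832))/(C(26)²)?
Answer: -360907/144 ≈ -2506.3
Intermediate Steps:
C(S) = 12 (C(S) = 3*4 = 12)
(-387739 - 1*(-26832))/(C(26)²) = (-387739 - 1*(-26832))/(12²) = (-387739 + 26832)/144 = -360907*1/144 = -360907/144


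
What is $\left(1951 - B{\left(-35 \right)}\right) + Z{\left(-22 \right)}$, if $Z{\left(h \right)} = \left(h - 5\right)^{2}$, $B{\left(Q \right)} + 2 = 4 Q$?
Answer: $2822$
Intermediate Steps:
$B{\left(Q \right)} = -2 + 4 Q$
$Z{\left(h \right)} = \left(-5 + h\right)^{2}$
$\left(1951 - B{\left(-35 \right)}\right) + Z{\left(-22 \right)} = \left(1951 - \left(-2 + 4 \left(-35\right)\right)\right) + \left(-5 - 22\right)^{2} = \left(1951 - \left(-2 - 140\right)\right) + \left(-27\right)^{2} = \left(1951 - -142\right) + 729 = \left(1951 + 142\right) + 729 = 2093 + 729 = 2822$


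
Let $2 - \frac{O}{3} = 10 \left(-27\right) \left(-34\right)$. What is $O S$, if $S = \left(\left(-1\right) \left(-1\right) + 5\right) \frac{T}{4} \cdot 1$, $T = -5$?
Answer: $206505$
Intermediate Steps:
$O = -27534$ ($O = 6 - 3 \cdot 10 \left(-27\right) \left(-34\right) = 6 - 3 \left(\left(-270\right) \left(-34\right)\right) = 6 - 27540 = -27534$)
$S = - \frac{15}{2}$ ($S = \left(\left(-1\right) \left(-1\right) + 5\right) \left(- \frac{5}{4}\right) 1 = \left(1 + 5\right) \left(\left(-5\right) \frac{1}{4}\right) 1 = 6 \left(- \frac{5}{4}\right) 1 = \left(- \frac{15}{2}\right) 1 = - \frac{15}{2} \approx -7.5$)
$O S = \left(-27534\right) \left(- \frac{15}{2}\right) = 206505$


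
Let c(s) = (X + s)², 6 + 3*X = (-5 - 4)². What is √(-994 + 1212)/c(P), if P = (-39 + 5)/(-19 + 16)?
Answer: 9*√218/11881 ≈ 0.011185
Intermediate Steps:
X = 25 (X = -2 + (-5 - 4)²/3 = -2 + (⅓)*(-9)² = -2 + (⅓)*81 = -2 + 27 = 25)
P = 34/3 (P = -34/(-3) = -34*(-⅓) = 34/3 ≈ 11.333)
c(s) = (25 + s)²
√(-994 + 1212)/c(P) = √(-994 + 1212)/((25 + 34/3)²) = √218/((109/3)²) = √218/(11881/9) = √218*(9/11881) = 9*√218/11881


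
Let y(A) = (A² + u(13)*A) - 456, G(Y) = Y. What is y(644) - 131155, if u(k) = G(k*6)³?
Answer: 305894613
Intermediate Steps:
u(k) = 216*k³ (u(k) = (k*6)³ = (6*k)³ = 216*k³)
y(A) = -456 + A² + 474552*A (y(A) = (A² + (216*13³)*A) - 456 = (A² + (216*2197)*A) - 456 = (A² + 474552*A) - 456 = -456 + A² + 474552*A)
y(644) - 131155 = (-456 + 644² + 474552*644) - 131155 = (-456 + 414736 + 305611488) - 131155 = 306025768 - 131155 = 305894613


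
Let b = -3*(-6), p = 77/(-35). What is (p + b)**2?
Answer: 6241/25 ≈ 249.64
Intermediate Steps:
p = -11/5 (p = 77*(-1/35) = -11/5 ≈ -2.2000)
b = 18
(p + b)**2 = (-11/5 + 18)**2 = (79/5)**2 = 6241/25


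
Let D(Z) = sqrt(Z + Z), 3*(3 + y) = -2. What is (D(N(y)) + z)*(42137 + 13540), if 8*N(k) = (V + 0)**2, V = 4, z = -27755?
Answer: -1545203781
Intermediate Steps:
y = -11/3 (y = -3 + (1/3)*(-2) = -3 - 2/3 = -11/3 ≈ -3.6667)
N(k) = 2 (N(k) = (4 + 0)**2/8 = (1/8)*4**2 = (1/8)*16 = 2)
D(Z) = sqrt(2)*sqrt(Z) (D(Z) = sqrt(2*Z) = sqrt(2)*sqrt(Z))
(D(N(y)) + z)*(42137 + 13540) = (sqrt(2)*sqrt(2) - 27755)*(42137 + 13540) = (2 - 27755)*55677 = -27753*55677 = -1545203781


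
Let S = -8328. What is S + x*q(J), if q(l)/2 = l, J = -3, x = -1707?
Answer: 1914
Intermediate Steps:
q(l) = 2*l
S + x*q(J) = -8328 - 3414*(-3) = -8328 - 1707*(-6) = -8328 + 10242 = 1914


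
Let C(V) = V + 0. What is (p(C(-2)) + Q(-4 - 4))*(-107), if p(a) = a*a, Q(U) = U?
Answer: 428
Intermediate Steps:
C(V) = V
p(a) = a**2
(p(C(-2)) + Q(-4 - 4))*(-107) = ((-2)**2 + (-4 - 4))*(-107) = (4 - 8)*(-107) = -4*(-107) = 428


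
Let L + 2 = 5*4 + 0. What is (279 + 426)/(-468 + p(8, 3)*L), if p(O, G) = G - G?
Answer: -235/156 ≈ -1.5064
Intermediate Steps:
p(O, G) = 0
L = 18 (L = -2 + (5*4 + 0) = -2 + (20 + 0) = -2 + 20 = 18)
(279 + 426)/(-468 + p(8, 3)*L) = (279 + 426)/(-468 + 0*18) = 705/(-468 + 0) = 705/(-468) = -1/468*705 = -235/156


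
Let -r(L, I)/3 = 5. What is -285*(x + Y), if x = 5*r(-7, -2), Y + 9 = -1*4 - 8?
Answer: 27360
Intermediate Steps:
Y = -21 (Y = -9 + (-1*4 - 8) = -9 + (-4 - 8) = -9 - 12 = -21)
r(L, I) = -15 (r(L, I) = -3*5 = -15)
x = -75 (x = 5*(-15) = -75)
-285*(x + Y) = -285*(-75 - 21) = -285*(-96) = 27360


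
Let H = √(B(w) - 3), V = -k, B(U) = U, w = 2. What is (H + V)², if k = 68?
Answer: (68 - I)² ≈ 4623.0 - 136.0*I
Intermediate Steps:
V = -68 (V = -1*68 = -68)
H = I (H = √(2 - 3) = √(-1) = I ≈ 1.0*I)
(H + V)² = (I - 68)² = (-68 + I)²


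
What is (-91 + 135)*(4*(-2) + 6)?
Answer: -88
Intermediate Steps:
(-91 + 135)*(4*(-2) + 6) = 44*(-8 + 6) = 44*(-2) = -88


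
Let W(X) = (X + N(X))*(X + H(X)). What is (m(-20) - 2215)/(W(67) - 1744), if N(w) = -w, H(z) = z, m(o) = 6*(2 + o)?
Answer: 2323/1744 ≈ 1.3320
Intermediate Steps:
m(o) = 12 + 6*o
W(X) = 0 (W(X) = (X - X)*(X + X) = 0*(2*X) = 0)
(m(-20) - 2215)/(W(67) - 1744) = ((12 + 6*(-20)) - 2215)/(0 - 1744) = ((12 - 120) - 2215)/(-1744) = (-108 - 2215)*(-1/1744) = -2323*(-1/1744) = 2323/1744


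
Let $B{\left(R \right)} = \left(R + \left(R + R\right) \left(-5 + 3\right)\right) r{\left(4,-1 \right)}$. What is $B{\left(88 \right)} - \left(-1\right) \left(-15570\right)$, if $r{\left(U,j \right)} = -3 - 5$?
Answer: $-13458$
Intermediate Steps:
$r{\left(U,j \right)} = -8$
$B{\left(R \right)} = 24 R$ ($B{\left(R \right)} = \left(R + \left(R + R\right) \left(-5 + 3\right)\right) \left(-8\right) = \left(R + 2 R \left(-2\right)\right) \left(-8\right) = \left(R - 4 R\right) \left(-8\right) = - 3 R \left(-8\right) = 24 R$)
$B{\left(88 \right)} - \left(-1\right) \left(-15570\right) = 24 \cdot 88 - \left(-1\right) \left(-15570\right) = 2112 - 15570 = -13458$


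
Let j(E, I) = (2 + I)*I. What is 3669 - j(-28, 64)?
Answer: -555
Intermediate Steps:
j(E, I) = I*(2 + I)
3669 - j(-28, 64) = 3669 - 64*(2 + 64) = 3669 - 64*66 = 3669 - 1*4224 = 3669 - 4224 = -555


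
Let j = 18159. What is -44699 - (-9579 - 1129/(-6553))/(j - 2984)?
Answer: -4444885130667/99441775 ≈ -44698.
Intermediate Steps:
-44699 - (-9579 - 1129/(-6553))/(j - 2984) = -44699 - (-9579 - 1129/(-6553))/(18159 - 2984) = -44699 - (-9579 - 1129*(-1/6553))/15175 = -44699 - (-9579 + 1129/6553)/15175 = -44699 - (-62770058)/(6553*15175) = -44699 - 1*(-62770058/99441775) = -44699 + 62770058/99441775 = -4444885130667/99441775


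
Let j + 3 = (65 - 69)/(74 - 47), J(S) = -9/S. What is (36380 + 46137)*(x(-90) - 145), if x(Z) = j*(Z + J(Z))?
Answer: 614999201/54 ≈ 1.1389e+7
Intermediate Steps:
j = -85/27 (j = -3 + (65 - 69)/(74 - 47) = -3 - 4/27 = -85/27 ≈ -3.1481)
x(Z) = -85*Z/27 + 85/(3*Z) (x(Z) = -85*(Z - 9/Z)/27 = -85*Z/27 + 85/(3*Z))
(36380 + 46137)*(x(-90) - 145) = (36380 + 46137)*((85/27)*(9 - 1*(-90)²)/(-90) - 145) = 82517*((85/27)*(-1/90)*(9 - 1*8100) - 145) = 82517*((85/27)*(-1/90)*(9 - 8100) - 145) = 82517*((85/27)*(-1/90)*(-8091) - 145) = 82517*(15283/54 - 145) = 82517*(7453/54) = 614999201/54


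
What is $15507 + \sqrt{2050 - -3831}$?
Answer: $15507 + \sqrt{5881} \approx 15584.0$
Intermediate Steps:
$15507 + \sqrt{2050 - -3831} = 15507 + \sqrt{2050 + 3831} = 15507 + \sqrt{5881}$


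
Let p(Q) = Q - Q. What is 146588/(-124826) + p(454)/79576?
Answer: -5638/4801 ≈ -1.1743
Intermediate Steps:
p(Q) = 0
146588/(-124826) + p(454)/79576 = 146588/(-124826) + 0/79576 = 146588*(-1/124826) + 0*(1/79576) = -5638/4801 + 0 = -5638/4801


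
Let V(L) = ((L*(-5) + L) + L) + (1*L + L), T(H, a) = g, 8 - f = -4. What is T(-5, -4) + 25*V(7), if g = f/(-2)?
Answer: -181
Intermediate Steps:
f = 12 (f = 8 - 1*(-4) = 8 + 4 = 12)
g = -6 (g = 12/(-2) = 12*(-1/2) = -6)
T(H, a) = -6
V(L) = -L (V(L) = ((-5*L + L) + L) + (L + L) = (-4*L + L) + 2*L = -3*L + 2*L = -L)
T(-5, -4) + 25*V(7) = -6 + 25*(-1*7) = -6 + 25*(-7) = -6 - 175 = -181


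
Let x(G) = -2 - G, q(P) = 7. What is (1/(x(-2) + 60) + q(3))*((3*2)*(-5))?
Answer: -421/2 ≈ -210.50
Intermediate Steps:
(1/(x(-2) + 60) + q(3))*((3*2)*(-5)) = (1/((-2 - 1*(-2)) + 60) + 7)*((3*2)*(-5)) = (1/((-2 + 2) + 60) + 7)*(6*(-5)) = (1/(0 + 60) + 7)*(-30) = (1/60 + 7)*(-30) = (421/60)*(-30) = -421/2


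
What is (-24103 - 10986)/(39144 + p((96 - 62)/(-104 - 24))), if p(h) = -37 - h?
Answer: -2245696/2502865 ≈ -0.89725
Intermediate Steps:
(-24103 - 10986)/(39144 + p((96 - 62)/(-104 - 24))) = (-24103 - 10986)/(39144 + (-37 - (96 - 62)/(-104 - 24))) = -35089/(39144 + (-37 - 34/(-128))) = -35089/(39144 + (-37 - 34*(-1)/128)) = -35089/(39144 + (-37 - 1*(-17/64))) = -35089/(39144 + (-37 + 17/64)) = -35089/(39144 - 2351/64) = -35089/2502865/64 = -35089*64/2502865 = -2245696/2502865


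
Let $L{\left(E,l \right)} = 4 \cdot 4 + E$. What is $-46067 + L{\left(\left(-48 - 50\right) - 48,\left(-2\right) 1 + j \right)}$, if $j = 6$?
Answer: $-46197$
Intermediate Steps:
$L{\left(E,l \right)} = 16 + E$
$-46067 + L{\left(\left(-48 - 50\right) - 48,\left(-2\right) 1 + j \right)} = -46067 + \left(16 - 146\right) = -46067 - 130 = -46197$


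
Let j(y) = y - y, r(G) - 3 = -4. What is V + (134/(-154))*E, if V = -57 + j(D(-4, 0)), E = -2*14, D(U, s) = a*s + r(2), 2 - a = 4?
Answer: -359/11 ≈ -32.636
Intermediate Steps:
a = -2 (a = 2 - 1*4 = 2 - 4 = -2)
r(G) = -1 (r(G) = 3 - 4 = -1)
D(U, s) = -1 - 2*s (D(U, s) = -2*s - 1 = -1 - 2*s)
j(y) = 0
E = -28
V = -57 (V = -57 + 0 = -57)
V + (134/(-154))*E = -57 + (134/(-154))*(-28) = -57 + (134*(-1/154))*(-28) = -57 - 67/77*(-28) = -57 + 268/11 = -359/11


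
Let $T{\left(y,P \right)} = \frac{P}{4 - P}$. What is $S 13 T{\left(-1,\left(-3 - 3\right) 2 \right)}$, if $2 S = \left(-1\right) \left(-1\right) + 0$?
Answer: $- \frac{39}{8} \approx -4.875$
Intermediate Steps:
$S = \frac{1}{2}$ ($S = \frac{\left(-1\right) \left(-1\right) + 0}{2} = \frac{1 + 0}{2} = \frac{1}{2} \cdot 1 = \frac{1}{2} \approx 0.5$)
$S 13 T{\left(-1,\left(-3 - 3\right) 2 \right)} = \frac{1}{2} \cdot 13 \left(- \frac{\left(-3 - 3\right) 2}{-4 + \left(-3 - 3\right) 2}\right) = \frac{13 \left(- \frac{\left(-6\right) 2}{-4 - 12}\right)}{2} = \frac{13 \left(\left(-1\right) \left(-12\right) \frac{1}{-4 - 12}\right)}{2} = \frac{13 \left(\left(-1\right) \left(-12\right) \frac{1}{-16}\right)}{2} = \frac{13 \left(\left(-1\right) \left(-12\right) \left(- \frac{1}{16}\right)\right)}{2} = \frac{13}{2} \left(- \frac{3}{4}\right) = - \frac{39}{8}$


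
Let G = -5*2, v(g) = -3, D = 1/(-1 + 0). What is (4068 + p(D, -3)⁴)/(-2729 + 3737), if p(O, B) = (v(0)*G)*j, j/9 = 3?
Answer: 11957422613/28 ≈ 4.2705e+8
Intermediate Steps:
D = -1 (D = 1/(-1) = -1)
j = 27 (j = 9*3 = 27)
G = -10
p(O, B) = 810 (p(O, B) = -3*(-10)*27 = 30*27 = 810)
(4068 + p(D, -3)⁴)/(-2729 + 3737) = (4068 + 810⁴)/(-2729 + 3737) = (4068 + 430467210000)/1008 = 430467214068*(1/1008) = 11957422613/28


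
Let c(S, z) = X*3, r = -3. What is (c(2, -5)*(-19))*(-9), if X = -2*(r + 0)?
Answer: 3078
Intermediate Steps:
X = 6 (X = -2*(-3 + 0) = -2*(-3) = 6)
c(S, z) = 18 (c(S, z) = 6*3 = 18)
(c(2, -5)*(-19))*(-9) = (18*(-19))*(-9) = -342*(-9) = 3078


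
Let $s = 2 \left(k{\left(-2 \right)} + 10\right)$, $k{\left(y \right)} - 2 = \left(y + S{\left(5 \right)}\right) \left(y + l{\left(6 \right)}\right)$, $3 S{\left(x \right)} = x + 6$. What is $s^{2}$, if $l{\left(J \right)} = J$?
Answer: $\frac{12544}{9} \approx 1393.8$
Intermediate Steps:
$S{\left(x \right)} = 2 + \frac{x}{3}$ ($S{\left(x \right)} = \frac{x + 6}{3} = \frac{6 + x}{3} = 2 + \frac{x}{3}$)
$k{\left(y \right)} = 2 + \left(6 + y\right) \left(\frac{11}{3} + y\right)$ ($k{\left(y \right)} = 2 + \left(y + \left(2 + \frac{1}{3} \cdot 5\right)\right) \left(y + 6\right) = 2 + \left(y + \left(2 + \frac{5}{3}\right)\right) \left(6 + y\right) = 2 + \left(y + \frac{11}{3}\right) \left(6 + y\right) = 2 + \left(\frac{11}{3} + y\right) \left(6 + y\right) = 2 + \left(6 + y\right) \left(\frac{11}{3} + y\right)$)
$s = \frac{112}{3}$ ($s = 2 \left(\left(24 + \left(-2\right)^{2} + \frac{29}{3} \left(-2\right)\right) + 10\right) = 2 \left(\left(24 + 4 - \frac{58}{3}\right) + 10\right) = 2 \left(\frac{26}{3} + 10\right) = 2 \cdot \frac{56}{3} = \frac{112}{3} \approx 37.333$)
$s^{2} = \left(\frac{112}{3}\right)^{2} = \frac{12544}{9}$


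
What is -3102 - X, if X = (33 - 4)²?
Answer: -3943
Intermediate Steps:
X = 841 (X = 29² = 841)
-3102 - X = -3102 - 1*841 = -3102 - 841 = -3943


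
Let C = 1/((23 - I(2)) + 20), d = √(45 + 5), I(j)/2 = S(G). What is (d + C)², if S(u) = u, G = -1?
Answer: 101251/2025 + 2*√2/9 ≈ 50.315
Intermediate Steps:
I(j) = -2 (I(j) = 2*(-1) = -2)
d = 5*√2 (d = √50 = 5*√2 ≈ 7.0711)
C = 1/45 (C = 1/((23 - 1*(-2)) + 20) = 1/((23 + 2) + 20) = 1/(25 + 20) = 1/45 ≈ 0.022222)
(d + C)² = (5*√2 + 1/45)² = (1/45 + 5*√2)²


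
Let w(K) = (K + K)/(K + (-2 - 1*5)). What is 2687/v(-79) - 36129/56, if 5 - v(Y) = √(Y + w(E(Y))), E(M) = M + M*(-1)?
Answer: -46954/91 + 2687*I*√79/104 ≈ -515.98 + 229.64*I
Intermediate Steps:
E(M) = 0 (E(M) = M - M = 0)
w(K) = 2*K/(-7 + K) (w(K) = (2*K)/(K + (-2 - 5)) = (2*K)/(K - 7) = (2*K)/(-7 + K) = 2*K/(-7 + K))
v(Y) = 5 - √Y (v(Y) = 5 - √(Y + 2*0/(-7 + 0)) = 5 - √(Y + 2*0/(-7)) = 5 - √(Y + 2*0*(-⅐)) = 5 - √(Y + 0) = 5 - √Y)
2687/v(-79) - 36129/56 = 2687/(5 - √(-79)) - 36129/56 = 2687/(5 - I*√79) - 36129*1/56 = 2687/(5 - I*√79) - 36129/56 = -36129/56 + 2687/(5 - I*√79)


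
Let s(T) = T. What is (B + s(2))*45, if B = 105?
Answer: 4815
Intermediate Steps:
(B + s(2))*45 = (105 + 2)*45 = 107*45 = 4815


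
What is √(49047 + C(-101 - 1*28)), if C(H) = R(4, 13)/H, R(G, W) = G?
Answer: √816190611/129 ≈ 221.47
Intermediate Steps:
C(H) = 4/H
√(49047 + C(-101 - 1*28)) = √(49047 + 4/(-101 - 1*28)) = √(49047 + 4/(-101 - 28)) = √(49047 + 4/(-129)) = √(49047 + 4*(-1/129)) = √(49047 - 4/129) = √(6327059/129) = √816190611/129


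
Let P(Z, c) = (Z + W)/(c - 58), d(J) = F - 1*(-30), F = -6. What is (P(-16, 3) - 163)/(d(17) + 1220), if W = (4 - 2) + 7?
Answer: -4479/34210 ≈ -0.13093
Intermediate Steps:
W = 9 (W = 2 + 7 = 9)
d(J) = 24 (d(J) = -6 - 1*(-30) = -6 + 30 = 24)
P(Z, c) = (9 + Z)/(-58 + c) (P(Z, c) = (Z + 9)/(c - 58) = (9 + Z)/(-58 + c))
(P(-16, 3) - 163)/(d(17) + 1220) = ((9 - 16)/(-58 + 3) - 163)/(24 + 1220) = (-7/(-55) - 163)/1244 = (-1/55*(-7) - 163)*(1/1244) = (7/55 - 163)*(1/1244) = -8958/55*1/1244 = -4479/34210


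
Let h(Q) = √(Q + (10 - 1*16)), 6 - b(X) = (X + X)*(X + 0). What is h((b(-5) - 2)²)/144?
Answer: √2110/144 ≈ 0.31899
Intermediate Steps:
b(X) = 6 - 2*X² (b(X) = 6 - (X + X)*(X + 0) = 6 - 2*X*X = 6 - 2*X²)
h(Q) = √(-6 + Q) (h(Q) = √(Q + (10 - 16)) = √(Q - 6) = √(-6 + Q))
h((b(-5) - 2)²)/144 = √(-6 + ((6 - 2*(-5)²) - 2)²)/144 = √(-6 + ((6 - 2*25) - 2)²)*(1/144) = √(-6 + ((6 - 50) - 2)²)*(1/144) = √(-6 + (-44 - 2)²)*(1/144) = √(-6 + (-46)²)*(1/144) = √(-6 + 2116)*(1/144) = √2110*(1/144) = √2110/144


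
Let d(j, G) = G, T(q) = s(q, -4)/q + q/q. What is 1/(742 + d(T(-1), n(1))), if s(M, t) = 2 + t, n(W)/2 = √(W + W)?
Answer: 371/275278 - √2/275278 ≈ 0.0013426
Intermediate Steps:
n(W) = 2*√2*√W (n(W) = 2*√(W + W) = 2*√(2*W) = 2*(√2*√W) = 2*√2*√W)
T(q) = 1 - 2/q (T(q) = (2 - 4)/q + q/q = -2/q + 1 = 1 - 2/q)
1/(742 + d(T(-1), n(1))) = 1/(742 + 2*√2*√1) = 1/(742 + 2*√2*1) = 1/(742 + 2*√2)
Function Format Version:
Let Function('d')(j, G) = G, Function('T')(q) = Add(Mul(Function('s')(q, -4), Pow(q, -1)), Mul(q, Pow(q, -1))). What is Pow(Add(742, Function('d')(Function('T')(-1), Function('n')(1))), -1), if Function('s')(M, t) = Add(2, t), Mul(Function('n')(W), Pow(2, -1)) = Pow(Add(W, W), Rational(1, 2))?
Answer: Add(Rational(371, 275278), Mul(Rational(-1, 275278), Pow(2, Rational(1, 2)))) ≈ 0.0013426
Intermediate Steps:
Function('n')(W) = Mul(2, Pow(2, Rational(1, 2)), Pow(W, Rational(1, 2))) (Function('n')(W) = Mul(2, Pow(Add(W, W), Rational(1, 2))) = Mul(2, Pow(Mul(2, W), Rational(1, 2))) = Mul(2, Mul(Pow(2, Rational(1, 2)), Pow(W, Rational(1, 2)))) = Mul(2, Pow(2, Rational(1, 2)), Pow(W, Rational(1, 2))))
Function('T')(q) = Add(1, Mul(-2, Pow(q, -1))) (Function('T')(q) = Add(Mul(Add(2, -4), Pow(q, -1)), Mul(q, Pow(q, -1))) = Add(Mul(-2, Pow(q, -1)), 1) = Add(1, Mul(-2, Pow(q, -1))))
Pow(Add(742, Function('d')(Function('T')(-1), Function('n')(1))), -1) = Pow(Add(742, Mul(2, Pow(2, Rational(1, 2)), Pow(1, Rational(1, 2)))), -1) = Pow(Add(742, Mul(2, Pow(2, Rational(1, 2)), 1)), -1) = Pow(Add(742, Mul(2, Pow(2, Rational(1, 2)))), -1)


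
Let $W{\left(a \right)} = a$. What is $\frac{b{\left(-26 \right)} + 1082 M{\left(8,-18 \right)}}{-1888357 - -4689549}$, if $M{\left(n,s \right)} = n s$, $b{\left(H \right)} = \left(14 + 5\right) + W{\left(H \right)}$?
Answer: $- \frac{155815}{2801192} \approx -0.055625$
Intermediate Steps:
$b{\left(H \right)} = 19 + H$ ($b{\left(H \right)} = \left(14 + 5\right) + H = 19 + H$)
$\frac{b{\left(-26 \right)} + 1082 M{\left(8,-18 \right)}}{-1888357 - -4689549} = \frac{\left(19 - 26\right) + 1082 \cdot 8 \left(-18\right)}{-1888357 - -4689549} = \frac{-7 + 1082 \left(-144\right)}{-1888357 + 4689549} = \frac{-7 - 155808}{2801192} = \left(-155815\right) \frac{1}{2801192} = - \frac{155815}{2801192}$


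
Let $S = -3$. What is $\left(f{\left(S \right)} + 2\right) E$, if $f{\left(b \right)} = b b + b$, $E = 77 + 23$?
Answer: $800$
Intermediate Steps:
$E = 100$
$f{\left(b \right)} = b + b^{2}$ ($f{\left(b \right)} = b^{2} + b = b + b^{2}$)
$\left(f{\left(S \right)} + 2\right) E = \left(- 3 \left(1 - 3\right) + 2\right) 100 = \left(\left(-3\right) \left(-2\right) + 2\right) 100 = \left(6 + 2\right) 100 = 8 \cdot 100 = 800$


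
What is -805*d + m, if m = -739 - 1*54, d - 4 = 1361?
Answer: -1099618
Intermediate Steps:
d = 1365 (d = 4 + 1361 = 1365)
m = -793 (m = -739 - 54 = -793)
-805*d + m = -805*1365 - 793 = -1098825 - 793 = -1099618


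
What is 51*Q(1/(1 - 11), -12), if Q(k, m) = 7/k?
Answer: -3570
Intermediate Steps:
51*Q(1/(1 - 11), -12) = 51*(7/(1/(1 - 11))) = 51*(7/(1/(-10))) = 51*(7/(-⅒)) = 51*(7*(-10)) = 51*(-70) = -3570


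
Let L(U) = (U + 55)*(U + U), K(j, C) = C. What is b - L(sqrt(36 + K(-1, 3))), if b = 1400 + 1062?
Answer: 2384 - 110*sqrt(39) ≈ 1697.1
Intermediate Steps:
L(U) = 2*U*(55 + U) (L(U) = (55 + U)*(2*U) = 2*U*(55 + U))
b = 2462
b - L(sqrt(36 + K(-1, 3))) = 2462 - 2*sqrt(36 + 3)*(55 + sqrt(36 + 3)) = 2462 - 2*sqrt(39)*(55 + sqrt(39))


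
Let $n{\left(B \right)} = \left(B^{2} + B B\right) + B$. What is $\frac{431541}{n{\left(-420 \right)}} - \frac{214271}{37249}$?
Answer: $- \frac{19810114757}{4375267540} \approx -4.5277$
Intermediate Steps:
$n{\left(B \right)} = B + 2 B^{2}$ ($n{\left(B \right)} = \left(B^{2} + B^{2}\right) + B = 2 B^{2} + B = B + 2 B^{2}$)
$\frac{431541}{n{\left(-420 \right)}} - \frac{214271}{37249} = \frac{431541}{\left(-420\right) \left(1 + 2 \left(-420\right)\right)} - \frac{214271}{37249} = \frac{431541}{\left(-420\right) \left(1 - 840\right)} - \frac{214271}{37249} = \frac{431541}{\left(-420\right) \left(-839\right)} - \frac{214271}{37249} = \frac{431541}{352380} - \frac{214271}{37249} = 431541 \cdot \frac{1}{352380} - \frac{214271}{37249} = \frac{143847}{117460} - \frac{214271}{37249} = - \frac{19810114757}{4375267540}$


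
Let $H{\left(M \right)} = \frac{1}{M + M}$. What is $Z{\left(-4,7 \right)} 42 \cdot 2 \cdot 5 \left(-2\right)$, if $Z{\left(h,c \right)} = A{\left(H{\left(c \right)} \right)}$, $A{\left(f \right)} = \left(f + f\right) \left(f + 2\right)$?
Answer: $- \frac{1740}{7} \approx -248.57$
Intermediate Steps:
$H{\left(M \right)} = \frac{1}{2 M}$
$A{\left(f \right)} = 2 f \left(2 + f\right)$
$Z{\left(h,c \right)} = \frac{2 + \frac{1}{2 c}}{c}$ ($Z{\left(h,c \right)} = 2 \frac{1}{2 c} \left(2 + \frac{1}{2 c}\right) = \frac{2 + \frac{1}{2 c}}{c}$)
$Z{\left(-4,7 \right)} 42 \cdot 2 \cdot 5 \left(-2\right) = \frac{1 + 4 \cdot 7}{2 \cdot 49} \cdot 42 \cdot 2 \cdot 5 \left(-2\right) = \frac{1}{2} \cdot \frac{1}{49} \left(1 + 28\right) 42 \cdot 10 \left(-2\right) = \frac{1}{2} \cdot \frac{1}{49} \cdot 29 \cdot 42 \left(-20\right) = \frac{29}{98} \cdot 42 \left(-20\right) = \frac{87}{7} \left(-20\right) = - \frac{1740}{7}$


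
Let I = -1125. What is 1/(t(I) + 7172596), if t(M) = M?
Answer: 1/7171471 ≈ 1.3944e-7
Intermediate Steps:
1/(t(I) + 7172596) = 1/(-1125 + 7172596) = 1/7171471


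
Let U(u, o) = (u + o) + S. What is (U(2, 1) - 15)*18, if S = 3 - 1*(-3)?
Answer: -108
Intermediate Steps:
S = 6 (S = 3 + 3 = 6)
U(u, o) = 6 + o + u (U(u, o) = (u + o) + 6 = (o + u) + 6 = 6 + o + u)
(U(2, 1) - 15)*18 = ((6 + 1 + 2) - 15)*18 = (9 - 15)*18 = -6*18 = -108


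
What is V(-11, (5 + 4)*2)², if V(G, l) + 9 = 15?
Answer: 36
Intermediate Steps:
V(G, l) = 6 (V(G, l) = -9 + 15 = 6)
V(-11, (5 + 4)*2)² = 6² = 36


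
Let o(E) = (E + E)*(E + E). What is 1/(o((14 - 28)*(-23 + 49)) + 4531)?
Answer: 1/534515 ≈ 1.8709e-6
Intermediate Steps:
o(E) = 4*E² (o(E) = (2*E)*(2*E) = 4*E²)
1/(o((14 - 28)*(-23 + 49)) + 4531) = 1/(4*((14 - 28)*(-23 + 49))² + 4531) = 1/(4*(-14*26)² + 4531) = 1/(4*(-364)² + 4531) = 1/(4*132496 + 4531) = 1/(529984 + 4531) = 1/534515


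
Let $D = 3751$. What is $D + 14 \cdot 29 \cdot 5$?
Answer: $5781$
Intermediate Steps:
$D + 14 \cdot 29 \cdot 5 = 3751 + 14 \cdot 29 \cdot 5 = 3751 + 406 \cdot 5 = 3751 + 2030 = 5781$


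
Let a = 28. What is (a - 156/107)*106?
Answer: 301040/107 ≈ 2813.5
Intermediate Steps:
(a - 156/107)*106 = (28 - 156/107)*106 = (2840/107)*106 = 301040/107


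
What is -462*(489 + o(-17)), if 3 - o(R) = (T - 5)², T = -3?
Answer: -197736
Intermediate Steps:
o(R) = -61 (o(R) = 3 - (-3 - 5)² = 3 - 1*(-8)² = 3 - 1*64 = 3 - 64 = -61)
-462*(489 + o(-17)) = -462*(489 - 61) = -462*428 = -197736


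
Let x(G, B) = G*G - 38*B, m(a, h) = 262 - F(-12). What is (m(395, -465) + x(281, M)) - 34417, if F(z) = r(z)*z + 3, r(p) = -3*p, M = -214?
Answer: 53367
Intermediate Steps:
F(z) = 3 - 3*z² (F(z) = (-3*z)*z + 3 = -3*z² + 3 = 3 - 3*z²)
m(a, h) = 691 (m(a, h) = 262 - (3 - 3*(-12)²) = 262 - (3 - 3*144) = 262 - (3 - 432) = 262 - 1*(-429) = 262 + 429 = 691)
x(G, B) = G² - 38*B
(m(395, -465) + x(281, M)) - 34417 = (691 + (281² - 38*(-214))) - 34417 = (691 + (78961 + 8132)) - 34417 = (691 + 87093) - 34417 = 87784 - 34417 = 53367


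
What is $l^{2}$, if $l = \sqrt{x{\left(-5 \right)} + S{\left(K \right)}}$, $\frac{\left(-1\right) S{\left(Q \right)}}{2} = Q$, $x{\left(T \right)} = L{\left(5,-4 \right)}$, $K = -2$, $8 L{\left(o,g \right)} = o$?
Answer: $\frac{37}{8} \approx 4.625$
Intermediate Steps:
$L{\left(o,g \right)} = \frac{o}{8}$
$x{\left(T \right)} = \frac{5}{8}$ ($x{\left(T \right)} = \frac{1}{8} \cdot 5 = \frac{5}{8}$)
$S{\left(Q \right)} = - 2 Q$
$l = \frac{\sqrt{74}}{4}$ ($l = \sqrt{\frac{5}{8} - -4} = \sqrt{\frac{5}{8} + 4} = \sqrt{\frac{37}{8}} = \frac{\sqrt{74}}{4} \approx 2.1506$)
$l^{2} = \left(\frac{\sqrt{74}}{4}\right)^{2} = \frac{37}{8}$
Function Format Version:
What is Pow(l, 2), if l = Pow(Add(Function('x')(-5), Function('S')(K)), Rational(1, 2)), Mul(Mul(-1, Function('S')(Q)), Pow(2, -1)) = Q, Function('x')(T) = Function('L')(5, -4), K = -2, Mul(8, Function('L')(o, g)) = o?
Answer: Rational(37, 8) ≈ 4.6250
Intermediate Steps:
Function('L')(o, g) = Mul(Rational(1, 8), o)
Function('x')(T) = Rational(5, 8) (Function('x')(T) = Mul(Rational(1, 8), 5) = Rational(5, 8))
Function('S')(Q) = Mul(-2, Q)
l = Mul(Rational(1, 4), Pow(74, Rational(1, 2))) (l = Pow(Add(Rational(5, 8), Mul(-2, -2)), Rational(1, 2)) = Pow(Add(Rational(5, 8), 4), Rational(1, 2)) = Pow(Rational(37, 8), Rational(1, 2)) = Mul(Rational(1, 4), Pow(74, Rational(1, 2))) ≈ 2.1506)
Pow(l, 2) = Pow(Mul(Rational(1, 4), Pow(74, Rational(1, 2))), 2) = Rational(37, 8)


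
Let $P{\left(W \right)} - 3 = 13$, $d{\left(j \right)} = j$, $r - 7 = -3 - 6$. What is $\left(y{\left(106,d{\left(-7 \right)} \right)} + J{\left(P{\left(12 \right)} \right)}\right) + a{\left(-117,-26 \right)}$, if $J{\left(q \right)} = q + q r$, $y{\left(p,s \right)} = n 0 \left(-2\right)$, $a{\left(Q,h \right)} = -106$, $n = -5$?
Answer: $-122$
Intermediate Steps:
$r = -2$ ($r = 7 - 9 = -2$)
$P{\left(W \right)} = 16$ ($P{\left(W \right)} = 3 + 13 = 16$)
$y{\left(p,s \right)} = 0$ ($y{\left(p,s \right)} = \left(-5\right) 0 \left(-2\right) = 0 \left(-2\right) = 0$)
$J{\left(q \right)} = - q$ ($J{\left(q \right)} = q + q \left(-2\right) = q - 2 q = - q$)
$\left(y{\left(106,d{\left(-7 \right)} \right)} + J{\left(P{\left(12 \right)} \right)}\right) + a{\left(-117,-26 \right)} = \left(0 - 16\right) - 106 = -16 - 106 = -122$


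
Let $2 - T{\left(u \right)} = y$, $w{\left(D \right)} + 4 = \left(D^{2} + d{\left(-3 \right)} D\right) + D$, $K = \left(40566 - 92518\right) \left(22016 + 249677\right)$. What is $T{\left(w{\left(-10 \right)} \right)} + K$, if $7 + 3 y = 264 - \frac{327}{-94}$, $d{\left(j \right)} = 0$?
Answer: $- \frac{3980428539473}{282} \approx -1.4115 \cdot 10^{10}$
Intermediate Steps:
$K = -14114994736$ ($K = \left(-51952\right) 271693 = -14114994736$)
$w{\left(D \right)} = -4 + D + D^{2}$ ($w{\left(D \right)} = -4 + \left(\left(D^{2} + 0 D\right) + D\right) = -4 + \left(\left(D^{2} + 0\right) + D\right) = -4 + \left(D^{2} + D\right) = -4 + \left(D + D^{2}\right) = -4 + D + D^{2}$)
$y = \frac{24485}{282}$ ($y = - \frac{7}{3} + \frac{264 - \frac{327}{-94}}{3} = - \frac{7}{3} + \frac{264 - - \frac{327}{94}}{3} = - \frac{7}{3} + \frac{264 + \frac{327}{94}}{3} = - \frac{7}{3} + \frac{1}{3} \cdot \frac{25143}{94} = - \frac{7}{3} + \frac{8381}{94} = \frac{24485}{282} \approx 86.826$)
$T{\left(u \right)} = - \frac{23921}{282}$ ($T{\left(u \right)} = 2 - \frac{24485}{282} = - \frac{23921}{282}$)
$T{\left(w{\left(-10 \right)} \right)} + K = - \frac{23921}{282} - 14114994736 = - \frac{3980428539473}{282}$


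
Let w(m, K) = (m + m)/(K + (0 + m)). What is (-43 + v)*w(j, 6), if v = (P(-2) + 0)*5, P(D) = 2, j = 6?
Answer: -33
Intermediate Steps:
w(m, K) = 2*m/(K + m) (w(m, K) = (2*m)/(K + m) = 2*m/(K + m))
v = 10 (v = (2 + 0)*5 = 2*5 = 10)
(-43 + v)*w(j, 6) = (-43 + 10)*(2*6/(6 + 6)) = -66*6/12 = -33*1 = -33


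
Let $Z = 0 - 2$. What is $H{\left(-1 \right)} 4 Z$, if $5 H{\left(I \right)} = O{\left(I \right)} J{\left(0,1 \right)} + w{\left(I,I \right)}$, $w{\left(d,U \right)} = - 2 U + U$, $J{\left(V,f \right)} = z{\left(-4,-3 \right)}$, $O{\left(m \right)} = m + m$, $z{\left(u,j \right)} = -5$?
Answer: $- \frac{88}{5} \approx -17.6$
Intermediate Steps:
$O{\left(m \right)} = 2 m$
$J{\left(V,f \right)} = -5$
$Z = -2$
$w{\left(d,U \right)} = - U$
$H{\left(I \right)} = - \frac{11 I}{5}$ ($H{\left(I \right)} = \frac{2 I \left(-5\right) - I}{5} = \frac{- 10 I - I}{5} = \frac{\left(-11\right) I}{5} = - \frac{11 I}{5}$)
$H{\left(-1 \right)} 4 Z = \left(- \frac{11}{5}\right) \left(-1\right) 4 \left(-2\right) = \frac{11}{5} \left(-8\right) = - \frac{88}{5}$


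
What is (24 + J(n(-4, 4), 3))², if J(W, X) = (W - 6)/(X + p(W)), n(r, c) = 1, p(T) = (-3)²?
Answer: 80089/144 ≈ 556.17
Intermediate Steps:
p(T) = 9
J(W, X) = (-6 + W)/(9 + X) (J(W, X) = (W - 6)/(X + 9) = (-6 + W)/(9 + X))
(24 + J(n(-4, 4), 3))² = (24 + (-6 + 1)/(9 + 3))² = (24 - 5/12)² = (283/12)² = 80089/144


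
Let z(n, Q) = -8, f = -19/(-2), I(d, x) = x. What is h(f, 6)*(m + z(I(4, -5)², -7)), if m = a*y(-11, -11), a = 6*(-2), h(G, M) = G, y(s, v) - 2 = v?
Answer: 950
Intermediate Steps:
f = 19/2 (f = -19*(-½) = 19/2 ≈ 9.5000)
y(s, v) = 2 + v
a = -12
m = 108 (m = -12*(2 - 11) = -12*(-9) = 108)
h(f, 6)*(m + z(I(4, -5)², -7)) = 19*(108 - 8)/2 = (19/2)*100 = 950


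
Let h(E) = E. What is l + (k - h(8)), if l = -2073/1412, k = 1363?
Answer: 1911187/1412 ≈ 1353.5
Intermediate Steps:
l = -2073/1412 (l = -2073*1/1412 = -2073/1412 ≈ -1.4681)
l + (k - h(8)) = -2073/1412 + (1363 - 1*8) = -2073/1412 + (1363 - 8) = -2073/1412 + 1355 = 1911187/1412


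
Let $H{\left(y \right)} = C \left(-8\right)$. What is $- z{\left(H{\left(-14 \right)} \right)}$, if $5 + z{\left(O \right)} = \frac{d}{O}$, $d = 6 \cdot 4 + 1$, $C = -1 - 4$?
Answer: $\frac{35}{8} \approx 4.375$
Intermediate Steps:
$C = -5$ ($C = -1 - 4 = -5$)
$d = 25$ ($d = 24 + 1 = 25$)
$H{\left(y \right)} = 40$ ($H{\left(y \right)} = \left(-5\right) \left(-8\right) = 40$)
$z{\left(O \right)} = -5 + \frac{25}{O}$
$- z{\left(H{\left(-14 \right)} \right)} = - (-5 + \frac{25}{40}) = - (-5 + 25 \cdot \frac{1}{40}) = - (-5 + \frac{5}{8}) = \left(-1\right) \left(- \frac{35}{8}\right) = \frac{35}{8}$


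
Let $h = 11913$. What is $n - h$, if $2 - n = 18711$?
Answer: $-30622$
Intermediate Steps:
$n = -18709$ ($n = 2 - 18711 = -18709$)
$n - h = -18709 - 11913 = -30622$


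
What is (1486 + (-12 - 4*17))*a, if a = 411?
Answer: 577866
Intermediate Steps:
(1486 + (-12 - 4*17))*a = (1486 + (-12 - 4*17))*411 = (1486 + (-12 - 68))*411 = (1486 - 80)*411 = 1406*411 = 577866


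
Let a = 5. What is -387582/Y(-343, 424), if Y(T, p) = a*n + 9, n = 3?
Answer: -64597/4 ≈ -16149.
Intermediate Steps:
Y(T, p) = 24 (Y(T, p) = 5*3 + 9 = 15 + 9 = 24)
-387582/Y(-343, 424) = -387582/24 = -387582*1/24 = -64597/4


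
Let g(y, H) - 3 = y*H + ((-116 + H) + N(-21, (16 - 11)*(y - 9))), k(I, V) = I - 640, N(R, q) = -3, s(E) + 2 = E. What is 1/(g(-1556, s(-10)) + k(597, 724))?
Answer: 1/18501 ≈ 5.4051e-5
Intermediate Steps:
s(E) = -2 + E
k(I, V) = -640 + I
g(y, H) = -116 + H + H*y (g(y, H) = 3 + (y*H + ((-116 + H) - 3)) = 3 + (H*y + (-119 + H)) = 3 + (-119 + H + H*y) = -116 + H + H*y)
1/(g(-1556, s(-10)) + k(597, 724)) = 1/((-116 + (-2 - 10) + (-2 - 10)*(-1556)) + (-640 + 597)) = 1/((-116 - 12 - 12*(-1556)) - 43) = 1/((-116 - 12 + 18672) - 43) = 1/(18544 - 43) = 1/18501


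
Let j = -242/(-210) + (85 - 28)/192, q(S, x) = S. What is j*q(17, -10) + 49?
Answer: 494843/6720 ≈ 73.637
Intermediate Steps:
j = 9739/6720 (j = -242*(-1/210) + 57*(1/192) = 121/105 + 19/64 = 9739/6720 ≈ 1.4493)
j*q(17, -10) + 49 = (9739/6720)*17 + 49 = 165563/6720 + 49 = 494843/6720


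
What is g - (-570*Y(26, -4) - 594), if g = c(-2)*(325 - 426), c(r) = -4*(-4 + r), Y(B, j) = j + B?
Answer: 10710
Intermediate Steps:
Y(B, j) = B + j
c(r) = 16 - 4*r
g = -2424 (g = (16 - 4*(-2))*(325 - 426) = (16 + 8)*(-101) = 24*(-101) = -2424)
g - (-570*Y(26, -4) - 594) = -2424 - (-570*(26 - 4) - 594) = -2424 - (-570*22 - 594) = -2424 - (-12540 - 594) = -2424 - 1*(-13134) = -2424 + 13134 = 10710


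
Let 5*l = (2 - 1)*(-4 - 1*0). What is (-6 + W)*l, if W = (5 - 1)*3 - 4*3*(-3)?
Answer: -168/5 ≈ -33.600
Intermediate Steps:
l = -⅘ (l = ((2 - 1)*(-4 - 1*0))/5 = (1*(-4 + 0))/5 = (1*(-4))/5 = (⅕)*(-4) = -⅘ ≈ -0.80000)
W = 48 (W = 4*3 - 12*(-3) = 12 - 1*(-36) = 12 + 36 = 48)
(-6 + W)*l = (-6 + 48)*(-⅘) = 42*(-⅘) = -168/5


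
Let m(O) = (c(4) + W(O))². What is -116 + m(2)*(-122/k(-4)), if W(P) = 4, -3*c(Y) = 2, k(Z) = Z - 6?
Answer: 176/9 ≈ 19.556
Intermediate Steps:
k(Z) = -6 + Z
c(Y) = -⅔ (c(Y) = -⅓*2 = -⅔)
m(O) = 100/9 (m(O) = (-⅔ + 4)² = (10/3)² = 100/9)
-116 + m(2)*(-122/k(-4)) = -116 + 100*(-122/(-6 - 4))/9 = -116 + 100*(-122/(-10))/9 = -116 + 100*(-122*(-⅒))/9 = -116 + (100/9)*(61/5) = -116 + 1220/9 = 176/9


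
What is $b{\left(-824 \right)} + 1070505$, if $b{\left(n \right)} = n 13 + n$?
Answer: $1058969$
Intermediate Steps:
$b{\left(n \right)} = 14 n$ ($b{\left(n \right)} = 13 n + n = 14 n$)
$b{\left(-824 \right)} + 1070505 = 14 \left(-824\right) + 1070505 = -11536 + 1070505 = 1058969$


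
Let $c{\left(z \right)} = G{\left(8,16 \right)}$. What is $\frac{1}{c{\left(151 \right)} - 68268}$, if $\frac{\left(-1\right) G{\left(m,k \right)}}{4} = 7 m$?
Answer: $- \frac{1}{68492} \approx -1.46 \cdot 10^{-5}$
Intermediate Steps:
$G{\left(m,k \right)} = - 28 m$ ($G{\left(m,k \right)} = - 4 \cdot 7 m = - 28 m$)
$c{\left(z \right)} = -224$ ($c{\left(z \right)} = \left(-28\right) 8 = -224$)
$\frac{1}{c{\left(151 \right)} - 68268} = \frac{1}{-224 - 68268} = \frac{1}{-68492} = - \frac{1}{68492}$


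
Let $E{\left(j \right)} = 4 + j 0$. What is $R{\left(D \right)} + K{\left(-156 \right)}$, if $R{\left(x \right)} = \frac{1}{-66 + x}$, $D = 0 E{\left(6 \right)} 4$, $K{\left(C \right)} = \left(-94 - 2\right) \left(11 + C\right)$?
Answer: $\frac{918719}{66} \approx 13920.0$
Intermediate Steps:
$E{\left(j \right)} = 4$ ($E{\left(j \right)} = 4 + 0 = 4$)
$K{\left(C \right)} = -1056 - 96 C$ ($K{\left(C \right)} = - 96 \left(11 + C\right) = -1056 - 96 C$)
$D = 0$ ($D = 0 \cdot 4 \cdot 4 = 0 \cdot 4 = 0$)
$R{\left(D \right)} + K{\left(-156 \right)} = \frac{1}{-66 + 0} - -13920 = \frac{1}{-66} + \left(-1056 + 14976\right) = - \frac{1}{66} + 13920 = \frac{918719}{66}$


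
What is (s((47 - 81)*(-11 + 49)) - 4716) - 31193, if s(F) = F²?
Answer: 1633355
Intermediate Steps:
(s((47 - 81)*(-11 + 49)) - 4716) - 31193 = (((47 - 81)*(-11 + 49))² - 4716) - 31193 = ((-34*38)² - 4716) - 31193 = ((-1292)² - 4716) - 31193 = (1669264 - 4716) - 31193 = 1664548 - 31193 = 1633355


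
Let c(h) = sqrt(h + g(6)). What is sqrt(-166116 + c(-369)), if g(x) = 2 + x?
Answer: sqrt(-166116 + 19*I) ≈ 0.023 + 407.57*I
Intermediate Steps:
c(h) = sqrt(8 + h) (c(h) = sqrt(h + (2 + 6)) = sqrt(h + 8) = sqrt(8 + h))
sqrt(-166116 + c(-369)) = sqrt(-166116 + sqrt(8 - 369)) = sqrt(-166116 + sqrt(-361)) = sqrt(-166116 + 19*I)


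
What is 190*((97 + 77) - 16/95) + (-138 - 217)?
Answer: 32673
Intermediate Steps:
190*((97 + 77) - 16/95) + (-138 - 217) = 190*(174 - 16*1/95) - 355 = 190*(174 - 16/95) - 355 = 190*(16514/95) - 355 = 33028 - 355 = 32673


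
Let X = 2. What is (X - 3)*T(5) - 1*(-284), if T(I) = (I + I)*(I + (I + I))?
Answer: 134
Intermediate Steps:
T(I) = 6*I**2 (T(I) = (2*I)*(I + 2*I) = (2*I)*(3*I) = 6*I**2)
(X - 3)*T(5) - 1*(-284) = (2 - 3)*(6*5**2) - 1*(-284) = -6*25 + 284 = -1*150 + 284 = -150 + 284 = 134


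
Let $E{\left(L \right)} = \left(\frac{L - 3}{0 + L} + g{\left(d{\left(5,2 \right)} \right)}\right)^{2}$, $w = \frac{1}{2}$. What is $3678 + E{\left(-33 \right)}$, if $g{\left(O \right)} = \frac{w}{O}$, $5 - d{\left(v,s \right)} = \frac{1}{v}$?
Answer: $\frac{1025765713}{278784} \approx 3679.4$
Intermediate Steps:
$w = \frac{1}{2} \approx 0.5$
$d{\left(v,s \right)} = 5 - \frac{1}{v}$
$g{\left(O \right)} = \frac{1}{2 O}$
$E{\left(L \right)} = \left(\frac{5}{48} + \frac{-3 + L}{L}\right)^{2}$ ($E{\left(L \right)} = \left(\frac{L - 3}{0 + L} + \frac{1}{2 \left(5 - \frac{1}{5}\right)}\right)^{2} = \left(\frac{-3 + L}{L} + \frac{1}{2 \left(5 - \frac{1}{5}\right)}\right)^{2} = \left(\frac{-3 + L}{L} + \frac{1}{2 \cdot \frac{24}{5}}\right)^{2} = \left(\frac{-3 + L}{L} + \frac{1}{2} \cdot \frac{5}{24}\right)^{2} = \left(\frac{-3 + L}{L} + \frac{5}{48}\right)^{2} = \left(\frac{5}{48} + \frac{-3 + L}{L}\right)^{2}$)
$3678 + E{\left(-33 \right)} = 3678 + \frac{\left(-144 + 53 \left(-33\right)\right)^{2}}{2304 \cdot 1089} = 3678 + \frac{1}{2304} \cdot \frac{1}{1089} \left(-144 - 1749\right)^{2} = 3678 + \frac{1}{2304} \cdot \frac{1}{1089} \left(-1893\right)^{2} = 3678 + \frac{1}{2304} \cdot \frac{1}{1089} \cdot 3583449 = 3678 + \frac{398161}{278784} = \frac{1025765713}{278784}$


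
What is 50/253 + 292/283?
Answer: 88026/71599 ≈ 1.2294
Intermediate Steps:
50/253 + 292/283 = 88026/71599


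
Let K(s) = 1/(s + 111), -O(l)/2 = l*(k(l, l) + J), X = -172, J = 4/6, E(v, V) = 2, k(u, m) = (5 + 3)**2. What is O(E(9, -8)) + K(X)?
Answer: -47339/183 ≈ -258.68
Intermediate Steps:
k(u, m) = 64 (k(u, m) = 8**2 = 64)
J = 2/3 (J = 4*(1/6) = 2/3 ≈ 0.66667)
O(l) = -388*l/3 (O(l) = -2*l*(64 + 2/3) = -2*l*194/3 = -388*l/3)
K(s) = 1/(111 + s)
O(E(9, -8)) + K(X) = -388/3*2 + 1/(111 - 172) = -776/3 + 1/(-61) = -776/3 - 1/61 = -47339/183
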